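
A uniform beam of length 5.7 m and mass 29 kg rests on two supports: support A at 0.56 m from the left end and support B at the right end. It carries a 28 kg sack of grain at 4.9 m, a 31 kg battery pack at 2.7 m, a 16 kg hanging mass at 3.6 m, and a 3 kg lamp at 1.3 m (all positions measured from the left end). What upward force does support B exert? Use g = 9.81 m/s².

Sum moments about support A (its reaction then has zero moment arm).
Beam weight: 29 × 9.81 = 284.5 N down at 2.85 m → arm 2.29 m, τ = 284.5 × 2.29 = 651.5 N·m clockwise.
Sack of grain: 28 × 9.81 = 274.7 N down at 4.9 m → arm 4.34 m, τ = 274.7 × 4.34 = 1192 N·m clockwise.
Battery pack: 31 × 9.81 = 304.1 N down at 2.7 m → arm 2.14 m, τ = 304.1 × 2.14 = 650.8 N·m clockwise.
Hanging mass: 16 × 9.81 = 157 N down at 3.6 m → arm 3.04 m, τ = 157 × 3.04 = 477.3 N·m clockwise.
Lamp: 3 × 9.81 = 29.43 N down at 1.3 m → arm 0.74 m, τ = 29.43 × 0.74 = 21.78 N·m clockwise.
Net load moment about support A = 2993 N·m clockwise.
Reaction R at support B is upward at 5.7 m, arm 5.14 m → moment R × 5.14 counterclockwise.
For rotational equilibrium, R × 5.14 = 2993, so R = 582 N.

R_B ≈ 582 N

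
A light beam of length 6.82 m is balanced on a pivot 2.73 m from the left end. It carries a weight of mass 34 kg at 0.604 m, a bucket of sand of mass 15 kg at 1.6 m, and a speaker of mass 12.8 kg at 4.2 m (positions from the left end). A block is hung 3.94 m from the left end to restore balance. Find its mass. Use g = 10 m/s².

m ≈ 58.2 kg

Choose the pivot (at 2.73 m from the left end) as the axis so the support reaction has zero arm there.
Weight: 34 × 10 = 340 N down at 0.604 m → arm 2.126 m, τ = 340 × 2.126 = 722.8 N·m counterclockwise.
Bucket of sand: 15 × 10 = 150 N down at 1.6 m → arm 1.13 m, τ = 150 × 1.13 = 169.5 N·m counterclockwise.
Speaker: 12.8 × 10 = 128 N down at 4.2 m → arm 1.47 m, τ = 128 × 1.47 = 188.2 N·m clockwise.
Net moment of known loads = 704.1 N·m counterclockwise.
An unknown mass m at 3.94 m has arm 1.21 m; its moment is m·g·1.21 clockwise.
Setting net torque to zero: m × 10 × 1.21 = 704.1 → m = 704.1 / (10 × 1.21) = 58.2 kg.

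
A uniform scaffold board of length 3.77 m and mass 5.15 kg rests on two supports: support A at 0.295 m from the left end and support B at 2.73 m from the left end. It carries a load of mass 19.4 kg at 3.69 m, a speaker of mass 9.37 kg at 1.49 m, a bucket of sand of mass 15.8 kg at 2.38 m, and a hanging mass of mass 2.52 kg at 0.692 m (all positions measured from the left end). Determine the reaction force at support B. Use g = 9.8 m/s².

R_B ≈ 480 N

Sum moments about support A (its reaction then has zero moment arm).
Beam weight: 5.15 × 9.8 = 50.47 N down at 1.885 m → arm 1.59 m, τ = 50.47 × 1.59 = 80.25 N·m clockwise.
Load: 19.4 × 9.8 = 190.1 N down at 3.69 m → arm 3.395 m, τ = 190.1 × 3.395 = 645.4 N·m clockwise.
Speaker: 9.37 × 9.8 = 91.83 N down at 1.49 m → arm 1.195 m, τ = 91.83 × 1.195 = 109.7 N·m clockwise.
Bucket of sand: 15.8 × 9.8 = 154.8 N down at 2.38 m → arm 2.085 m, τ = 154.8 × 2.085 = 322.8 N·m clockwise.
Hanging mass: 2.52 × 9.8 = 24.7 N down at 0.692 m → arm 0.397 m, τ = 24.7 × 0.397 = 9.806 N·m clockwise.
Net load moment about support A = 1168 N·m clockwise.
Reaction R at support B is upward at 2.73 m, arm 2.435 m → moment R × 2.435 counterclockwise.
For rotational equilibrium, R × 2.435 = 1168, so R = 480 N.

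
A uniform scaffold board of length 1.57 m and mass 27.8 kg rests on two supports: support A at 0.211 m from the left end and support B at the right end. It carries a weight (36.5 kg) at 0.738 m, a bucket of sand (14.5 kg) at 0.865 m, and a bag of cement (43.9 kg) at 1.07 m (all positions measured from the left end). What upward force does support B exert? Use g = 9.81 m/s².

Take moments about support A.
Beam weight: 27.8 × 9.81 = 272.7 N down at 0.785 m → arm 0.574 m, τ = 272.7 × 0.574 = 156.5 N·m clockwise.
Weight: 36.5 × 9.81 = 358.1 N down at 0.738 m → arm 0.527 m, τ = 358.1 × 0.527 = 188.7 N·m clockwise.
Bucket of sand: 14.5 × 9.81 = 142.2 N down at 0.865 m → arm 0.654 m, τ = 142.2 × 0.654 = 93 N·m clockwise.
Bag of cement: 43.9 × 9.81 = 430.7 N down at 1.07 m → arm 0.859 m, τ = 430.7 × 0.859 = 370 N·m clockwise.
Net load moment about support A = 808.2 N·m clockwise.
Reaction R at support B is upward at 1.57 m, arm 1.359 m → moment R × 1.359 counterclockwise.
Balancing moments: R × 1.359 = 808.2, giving R = 595 N.

R_B ≈ 595 N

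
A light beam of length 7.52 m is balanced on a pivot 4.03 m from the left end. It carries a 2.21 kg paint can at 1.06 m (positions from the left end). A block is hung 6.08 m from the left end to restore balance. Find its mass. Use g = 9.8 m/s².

m ≈ 3.2 kg

Choose the pivot (at 4.03 m from the left end) as the axis so the support reaction has zero arm there.
Paint can: 2.21 × 9.8 = 21.66 N down at 1.06 m → arm 2.97 m, τ = 21.66 × 2.97 = 64.33 N·m counterclockwise.
Net moment of known loads = 64.33 N·m counterclockwise.
An unknown mass m at 6.08 m has arm 2.05 m; its moment is m·g·2.05 clockwise.
Στ = 0 ⇒ m × 9.8 × 2.05 = 64.33 ⇒ m = 64.33 / (9.8 × 2.05) = 3.2 kg.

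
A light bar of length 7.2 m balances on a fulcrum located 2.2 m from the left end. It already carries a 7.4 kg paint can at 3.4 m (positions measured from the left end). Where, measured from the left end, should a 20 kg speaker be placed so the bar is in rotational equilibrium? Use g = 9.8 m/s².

x ≈ 1.76 m from the left end

Take moments about the fulcrum (at 2.2 m from the left end).
Paint can: 7.4 × 9.8 = 72.52 N down at 3.4 m → arm 1.2 m, τ = 72.52 × 1.2 = 87.02 N·m clockwise.
Net moment of existing loads = 87.02 N·m clockwise.
The speaker weighs 20 × 9.8 = 196 N and must supply an equal counterclockwise moment, so its lever arm about the fulcrum is 87.02 / 196 = 0.444 m.
That puts it at 2.2 − 0.444 = 1.76 m from the left end.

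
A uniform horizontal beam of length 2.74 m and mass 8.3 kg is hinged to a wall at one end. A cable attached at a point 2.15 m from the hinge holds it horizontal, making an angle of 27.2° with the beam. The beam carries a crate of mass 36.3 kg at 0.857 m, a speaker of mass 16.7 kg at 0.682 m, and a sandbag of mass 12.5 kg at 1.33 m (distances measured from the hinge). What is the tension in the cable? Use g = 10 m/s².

Take moments about the hinge.
Beam weight: 8.3 × 10 = 83 N down at 1.37 m → arm 1.37 m, τ = 83 × 1.37 = 113.7 N·m clockwise.
Crate: 36.3 × 10 = 363 N down at 0.857 m → arm 0.857 m, τ = 363 × 0.857 = 311.1 N·m clockwise.
Speaker: 16.7 × 10 = 167 N down at 0.682 m → arm 0.682 m, τ = 167 × 0.682 = 113.9 N·m clockwise.
Sandbag: 12.5 × 10 = 125 N down at 1.33 m → arm 1.33 m, τ = 125 × 1.33 = 166.2 N·m clockwise.
Total clockwise load moment = 704.9 N·m.
The cable tension T acts at 2.15 m; only its component perpendicular to the beam, T sinθ, produces torque. sin 27.2° = 0.4571.
Στ = 0 ⇒ T × 2.15 × 0.4571 = 704.9 ⇒ T = 704.9 / 0.9828 = 717 N.

T ≈ 717 N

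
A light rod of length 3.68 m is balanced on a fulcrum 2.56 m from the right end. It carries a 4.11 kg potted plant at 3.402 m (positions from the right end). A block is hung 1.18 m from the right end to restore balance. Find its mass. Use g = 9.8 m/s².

Choose the fulcrum (at 2.56 m from the right end) as the axis so the support reaction has zero arm there.
Potted plant: 4.11 × 9.8 = 40.28 N down at 3.402 m → arm 0.842 m, τ = 40.28 × 0.842 = 33.92 N·m counterclockwise.
Net moment of known loads = 33.92 N·m counterclockwise.
An unknown mass m at 1.18 m has arm 1.38 m; its moment is m·g·1.38 clockwise.
For rotational equilibrium, m × 9.8 × 1.38 = 33.92, so m = 33.92 / (9.8 × 1.38) = 2.51 kg.

m ≈ 2.51 kg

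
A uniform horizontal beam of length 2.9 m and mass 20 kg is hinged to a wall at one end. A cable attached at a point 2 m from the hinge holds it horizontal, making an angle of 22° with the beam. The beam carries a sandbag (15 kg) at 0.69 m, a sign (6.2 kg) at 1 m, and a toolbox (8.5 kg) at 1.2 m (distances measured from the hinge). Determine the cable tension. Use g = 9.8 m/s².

Take moments about the hinge.
Beam weight: 20 × 9.8 = 196 N down at 1.45 m → arm 1.45 m, τ = 196 × 1.45 = 284.2 N·m clockwise.
Sandbag: 15 × 9.8 = 147 N down at 0.69 m → arm 0.69 m, τ = 147 × 0.69 = 101.4 N·m clockwise.
Sign: 6.2 × 9.8 = 60.76 N down at 1 m → arm 1 m, τ = 60.76 × 1 = 60.76 N·m clockwise.
Toolbox: 8.5 × 9.8 = 83.3 N down at 1.2 m → arm 1.2 m, τ = 83.3 × 1.2 = 99.96 N·m clockwise.
Total clockwise load moment = 546.3 N·m.
The cable tension T acts at 2 m; only its component perpendicular to the beam, T sinθ, produces torque. sin 22° = 0.3746.
Balancing moments: T × 2 × 0.3746 = 546.3, giving T = 546.3 / 0.7492 = 729 N.

T ≈ 729 N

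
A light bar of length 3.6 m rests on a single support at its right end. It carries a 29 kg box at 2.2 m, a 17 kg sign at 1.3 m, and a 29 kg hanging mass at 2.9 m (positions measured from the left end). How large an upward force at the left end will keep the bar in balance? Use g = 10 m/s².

F ≈ 278 N

Taking torques about the right end:
Box: 29 × 10 = 290 N down at 2.2 m → arm 1.4 m, τ = 290 × 1.4 = 406 N·m counterclockwise.
Sign: 17 × 10 = 170 N down at 1.3 m → arm 2.3 m, τ = 170 × 2.3 = 391 N·m counterclockwise.
Hanging mass: 29 × 10 = 290 N down at 2.9 m → arm 0.7 m, τ = 290 × 0.7 = 203 N·m counterclockwise.
Net moment of the loads = 1000 N·m counterclockwise.
The upward force F acts at the left end, arm 3.6 m, giving F × 3.6 clockwise.
For rotational equilibrium, F × 3.6 = 1000, so F = 1000 / 3.6 = 278 N.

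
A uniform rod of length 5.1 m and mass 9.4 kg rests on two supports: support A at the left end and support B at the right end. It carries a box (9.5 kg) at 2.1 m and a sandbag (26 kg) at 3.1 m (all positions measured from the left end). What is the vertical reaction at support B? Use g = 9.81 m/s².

Take moments about support A.
Beam weight: 9.4 × 9.81 = 92.21 N down at 2.55 m → arm 2.55 m, τ = 92.21 × 2.55 = 235.1 N·m clockwise.
Box: 9.5 × 9.81 = 93.2 N down at 2.1 m → arm 2.1 m, τ = 93.2 × 2.1 = 195.7 N·m clockwise.
Sandbag: 26 × 9.81 = 255.1 N down at 3.1 m → arm 3.1 m, τ = 255.1 × 3.1 = 790.8 N·m clockwise.
Net load moment about support A = 1222 N·m clockwise.
Reaction R at support B is upward at 5.1 m, arm 5.1 m → moment R × 5.1 counterclockwise.
Στ = 0 ⇒ R × 5.1 = 1222 ⇒ R = 240 N.

R_B ≈ 240 N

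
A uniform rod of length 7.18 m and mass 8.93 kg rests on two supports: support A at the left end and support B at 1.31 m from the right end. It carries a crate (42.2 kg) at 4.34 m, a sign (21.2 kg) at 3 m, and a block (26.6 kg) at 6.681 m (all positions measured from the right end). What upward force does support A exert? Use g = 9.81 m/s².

Sum moments about support B (its reaction then has zero moment arm).
Beam weight: 8.93 × 9.81 = 87.6 N down at 3.59 m → arm 2.28 m, τ = 87.6 × 2.28 = 199.7 N·m counterclockwise.
Crate: 42.2 × 9.81 = 414 N down at 4.34 m → arm 3.03 m, τ = 414 × 3.03 = 1254 N·m counterclockwise.
Sign: 21.2 × 9.81 = 208 N down at 3 m → arm 1.69 m, τ = 208 × 1.69 = 351.5 N·m counterclockwise.
Block: 26.6 × 9.81 = 260.9 N down at 6.681 m → arm 5.371 m, τ = 260.9 × 5.371 = 1401 N·m counterclockwise.
Net load moment about support B = 3206 N·m counterclockwise.
Reaction R at support A is upward at 7.18 m, arm 5.87 m → moment R × 5.87 clockwise.
Setting net torque to zero: R × 5.87 = 3206 → R = 546 N.

R_A ≈ 546 N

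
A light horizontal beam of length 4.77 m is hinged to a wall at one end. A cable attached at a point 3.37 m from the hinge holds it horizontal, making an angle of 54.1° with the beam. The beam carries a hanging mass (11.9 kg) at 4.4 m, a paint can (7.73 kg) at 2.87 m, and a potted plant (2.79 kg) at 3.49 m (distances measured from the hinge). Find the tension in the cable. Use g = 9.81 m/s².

T ≈ 303 N

About the hinge:
Hanging mass: 11.9 × 9.81 = 116.7 N down at 4.4 m → arm 4.4 m, τ = 116.7 × 4.4 = 513.5 N·m clockwise.
Paint can: 7.73 × 9.81 = 75.83 N down at 2.87 m → arm 2.87 m, τ = 75.83 × 2.87 = 217.6 N·m clockwise.
Potted plant: 2.79 × 9.81 = 27.37 N down at 3.49 m → arm 3.49 m, τ = 27.37 × 3.49 = 95.52 N·m clockwise.
Total clockwise load moment = 826.6 N·m.
The cable tension T acts at 3.37 m; only its component perpendicular to the beam, T sinθ, produces torque. sin 54.1° = 0.81.
Στ = 0 ⇒ T × 3.37 × 0.81 = 826.6 ⇒ T = 826.6 / 2.73 = 303 N.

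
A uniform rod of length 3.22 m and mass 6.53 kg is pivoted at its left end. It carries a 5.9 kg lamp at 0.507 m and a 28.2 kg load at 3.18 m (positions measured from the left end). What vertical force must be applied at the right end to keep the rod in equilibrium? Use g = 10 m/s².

Choose the left end as the axis so the unknown pivot reaction has zero arm there.
Beam weight: 6.53 × 10 = 65.3 N down at 1.61 m → arm 1.61 m, τ = 65.3 × 1.61 = 105.1 N·m clockwise.
Lamp: 5.9 × 10 = 59 N down at 0.507 m → arm 0.507 m, τ = 59 × 0.507 = 29.91 N·m clockwise.
Load: 28.2 × 10 = 282 N down at 3.18 m → arm 3.18 m, τ = 282 × 3.18 = 896.8 N·m clockwise.
Net moment of the loads = 1032 N·m clockwise.
The upward force F acts at the right end, arm 3.22 m, giving F × 3.22 counterclockwise.
Setting net torque to zero: F × 3.22 = 1032 → F = 1032 / 3.22 = 320 N.

F ≈ 320 N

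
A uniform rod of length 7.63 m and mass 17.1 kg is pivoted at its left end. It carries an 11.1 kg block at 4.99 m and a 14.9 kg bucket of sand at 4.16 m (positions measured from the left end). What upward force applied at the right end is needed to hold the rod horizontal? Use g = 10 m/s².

F ≈ 239 N

Choose the left end as the axis so the unknown pivot reaction has zero arm there.
Beam weight: 17.1 × 10 = 171 N down at 3.815 m → arm 3.815 m, τ = 171 × 3.815 = 652.4 N·m clockwise.
Block: 11.1 × 10 = 111 N down at 4.99 m → arm 4.99 m, τ = 111 × 4.99 = 553.9 N·m clockwise.
Bucket of sand: 14.9 × 10 = 149 N down at 4.16 m → arm 4.16 m, τ = 149 × 4.16 = 619.8 N·m clockwise.
Net moment of the loads = 1826 N·m clockwise.
The upward force F acts at the right end, arm 7.63 m, giving F × 7.63 counterclockwise.
For rotational equilibrium, F × 7.63 = 1826, so F = 1826 / 7.63 = 239 N.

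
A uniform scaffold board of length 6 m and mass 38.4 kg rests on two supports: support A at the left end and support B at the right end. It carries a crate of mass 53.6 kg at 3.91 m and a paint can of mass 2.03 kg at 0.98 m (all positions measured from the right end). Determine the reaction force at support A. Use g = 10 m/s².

Sum moments about support B (its reaction then has zero moment arm).
Beam weight: 38.4 × 10 = 384 N down at 3 m → arm 3 m, τ = 384 × 3 = 1152 N·m counterclockwise.
Crate: 53.6 × 10 = 536 N down at 3.91 m → arm 3.91 m, τ = 536 × 3.91 = 2096 N·m counterclockwise.
Paint can: 2.03 × 10 = 20.3 N down at 0.98 m → arm 0.98 m, τ = 20.3 × 0.98 = 19.89 N·m counterclockwise.
Net load moment about support B = 3268 N·m counterclockwise.
Reaction R at support A is upward at 6 m, arm 6 m → moment R × 6 clockwise.
Στ = 0 ⇒ R × 6 = 3268 ⇒ R = 545 N.

R_A ≈ 545 N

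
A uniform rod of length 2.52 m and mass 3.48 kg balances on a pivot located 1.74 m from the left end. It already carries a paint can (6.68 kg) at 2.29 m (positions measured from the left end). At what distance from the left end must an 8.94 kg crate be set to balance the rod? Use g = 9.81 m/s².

Take moments about the pivot (at 1.74 m from the left end).
Beam weight: 3.48 × 9.81 = 34.14 N down at 1.26 m → arm 0.48 m, τ = 34.14 × 0.48 = 16.39 N·m counterclockwise.
Paint can: 6.68 × 9.81 = 65.53 N down at 2.29 m → arm 0.55 m, τ = 65.53 × 0.55 = 36.04 N·m clockwise.
Net moment of existing loads = 19.65 N·m clockwise.
The crate weighs 8.94 × 9.81 = 87.7 N and must supply an equal counterclockwise moment, so its lever arm about the pivot is 19.65 / 87.7 = 0.224 m.
That puts it at 1.74 − 0.224 = 1.52 m from the left end.

x ≈ 1.52 m from the left end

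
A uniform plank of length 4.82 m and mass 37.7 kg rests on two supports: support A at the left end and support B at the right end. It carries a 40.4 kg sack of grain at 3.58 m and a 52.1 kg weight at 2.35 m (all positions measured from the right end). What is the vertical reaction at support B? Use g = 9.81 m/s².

About support A:
Beam weight: 37.7 × 9.81 = 369.8 N down at 2.41 m → arm 2.41 m, τ = 369.8 × 2.41 = 891.2 N·m clockwise.
Sack of grain: 40.4 × 9.81 = 396.3 N down at 3.58 m → arm 1.24 m, τ = 396.3 × 1.24 = 491.4 N·m clockwise.
Weight: 52.1 × 9.81 = 511.1 N down at 2.35 m → arm 2.47 m, τ = 511.1 × 2.47 = 1262 N·m clockwise.
Net load moment about support A = 2645 N·m clockwise.
Reaction R at support B is upward at 0 m, arm 4.82 m → moment R × 4.82 counterclockwise.
Στ = 0 ⇒ R × 4.82 = 2645 ⇒ R = 549 N.

R_B ≈ 549 N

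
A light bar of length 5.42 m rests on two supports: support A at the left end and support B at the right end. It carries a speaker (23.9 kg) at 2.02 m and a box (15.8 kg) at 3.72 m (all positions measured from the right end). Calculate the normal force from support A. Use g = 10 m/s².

R_A ≈ 198 N

Sum moments about support B (its reaction then has zero moment arm).
Speaker: 23.9 × 10 = 239 N down at 2.02 m → arm 2.02 m, τ = 239 × 2.02 = 482.8 N·m counterclockwise.
Box: 15.8 × 10 = 158 N down at 3.72 m → arm 3.72 m, τ = 158 × 3.72 = 587.8 N·m counterclockwise.
Net load moment about support B = 1071 N·m counterclockwise.
Reaction R at support A is upward at 5.42 m, arm 5.42 m → moment R × 5.42 clockwise.
Setting net torque to zero: R × 5.42 = 1071 → R = 198 N.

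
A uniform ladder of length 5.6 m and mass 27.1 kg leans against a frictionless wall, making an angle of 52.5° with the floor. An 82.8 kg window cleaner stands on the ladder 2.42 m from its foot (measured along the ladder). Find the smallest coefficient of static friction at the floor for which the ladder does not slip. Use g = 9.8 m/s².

Sum moments about the foot of the ladder (the floor normal and friction both act there and drop out).
Ladder weight 27.1×9.8 = 265.6 N acts at 2.8 m along the ladder; its horizontal arm is 2.8·cos52.5° = 1.705 m → τ = 452.8 N·m clockwise.
Window cleaner: 82.8×9.8 = 811.4 N at 2.42 m → arm 1.473 m → τ = 1195 N·m clockwise.
Wall normal N acts horizontally at the top; its moment arm is the height L sinθ = 5.6·sin52.5° = 4.443 m, counterclockwise.
For rotational equilibrium, N × 4.443 = 1648, so N = 370.9 N.
ΣFx = 0 ⇒ f = N_wall = 370.9 N. ΣFy = 0 ⇒ N_floor = 1077 N.
μ_min = f / N_floor = 370.9 / 1077 = 0.344.

μ_min ≈ 0.344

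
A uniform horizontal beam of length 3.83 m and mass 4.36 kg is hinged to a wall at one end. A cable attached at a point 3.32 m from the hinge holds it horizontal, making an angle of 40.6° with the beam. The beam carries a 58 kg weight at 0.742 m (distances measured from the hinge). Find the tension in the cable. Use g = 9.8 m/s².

Take moments about the hinge.
Beam weight: 4.36 × 9.8 = 42.73 N down at 1.915 m → arm 1.915 m, τ = 42.73 × 1.915 = 81.83 N·m clockwise.
Weight: 58 × 9.8 = 568.4 N down at 0.742 m → arm 0.742 m, τ = 568.4 × 0.742 = 421.8 N·m clockwise.
Total clockwise load moment = 503.6 N·m.
The cable tension T acts at 3.32 m; only its component perpendicular to the beam, T sinθ, produces torque. sin 40.6° = 0.6508.
Balancing moments: T × 3.32 × 0.6508 = 503.6, giving T = 503.6 / 2.161 = 233 N.

T ≈ 233 N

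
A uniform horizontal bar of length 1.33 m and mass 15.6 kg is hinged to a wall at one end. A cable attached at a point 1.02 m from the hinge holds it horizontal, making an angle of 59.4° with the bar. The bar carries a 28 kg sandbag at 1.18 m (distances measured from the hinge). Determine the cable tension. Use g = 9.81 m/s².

Take moments about the hinge.
Beam weight: 15.6 × 9.81 = 153 N down at 0.665 m → arm 0.665 m, τ = 153 × 0.665 = 101.7 N·m clockwise.
Sandbag: 28 × 9.81 = 274.7 N down at 1.18 m → arm 1.18 m, τ = 274.7 × 1.18 = 324.1 N·m clockwise.
Total clockwise load moment = 425.8 N·m.
The cable tension T acts at 1.02 m; only its component perpendicular to the bar, T sinθ, produces torque. sin 59.4° = 0.8607.
For rotational equilibrium, T × 1.02 × 0.8607 = 425.8, so T = 425.8 / 0.8779 = 485 N.

T ≈ 485 N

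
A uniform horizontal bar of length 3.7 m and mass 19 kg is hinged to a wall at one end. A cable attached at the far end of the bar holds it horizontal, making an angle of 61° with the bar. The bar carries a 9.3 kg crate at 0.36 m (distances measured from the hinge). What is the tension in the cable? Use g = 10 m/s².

T ≈ 119 N

Taking torques about the hinge:
Beam weight: 19 × 10 = 190 N down at 1.85 m → arm 1.85 m, τ = 190 × 1.85 = 351.5 N·m clockwise.
Crate: 9.3 × 10 = 93 N down at 0.36 m → arm 0.36 m, τ = 93 × 0.36 = 33.48 N·m clockwise.
Total clockwise load moment = 385 N·m.
The cable tension T acts at 3.7 m; only its component perpendicular to the bar, T sinθ, produces torque. sin 61° = 0.8746.
Στ = 0 ⇒ T × 3.7 × 0.8746 = 385 ⇒ T = 385 / 3.236 = 119 N.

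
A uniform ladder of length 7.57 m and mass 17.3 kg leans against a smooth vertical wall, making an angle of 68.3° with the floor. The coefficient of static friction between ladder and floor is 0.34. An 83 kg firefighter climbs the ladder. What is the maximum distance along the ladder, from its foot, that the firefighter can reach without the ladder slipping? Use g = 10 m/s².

Sum moments about the foot of the ladder (the floor normal and friction both act there and drop out).
Ladder weight 17.3×10 = 173 N acts at 3.785 m along the ladder; its horizontal arm is 3.785·cos68.3° = 1.399 m → τ = 242 N·m clockwise.
Firefighter weight 83×10 = 830 N at distance d → arm d·cos68.3° → τ = 830·d·0.3697 clockwise.
Wall normal N at the top has arm L sinθ = 7.034 m counterclockwise, so Στ = 0 gives N·7.034 = 242 + 306.9·d.
ΣFy = 0 ⇒ N_floor = 1003 N, so the maximum friction is μ_s·N_floor = 0.34×1003 = 341 N. ΣFx = 0 ⇒ N_wall = f, so at the slipping point N = 341 N.
Substituting: 341×7.034 = 242 + 306.9·d ⇒ d = (2399 − 242) / 306.9 = 7.03 m.

d ≈ 7.03 m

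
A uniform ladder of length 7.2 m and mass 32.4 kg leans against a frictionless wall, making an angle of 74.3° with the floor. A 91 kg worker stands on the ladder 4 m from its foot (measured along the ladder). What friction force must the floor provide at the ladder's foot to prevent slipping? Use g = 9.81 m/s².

f ≈ 184 N

Taking torques about the foot of the ladder:
Ladder weight 32.4×9.81 = 317.8 N acts at 3.6 m along the ladder; its horizontal arm is 3.6·cos74.3° = 0.9742 m → τ = 309.6 N·m clockwise.
Worker: 91×9.81 = 892.7 N at 4 m → arm 1.082 m → τ = 965.9 N·m clockwise.
Wall normal N acts horizontally at the top; its moment arm is the height L sinθ = 7.2·sin74.3° = 6.931 m, counterclockwise.
For rotational equilibrium, N × 6.931 = 1276, so N = 184 N.
ΣFx = 0: friction at the foot balances the wall's push, so f = N_wall = 184 N.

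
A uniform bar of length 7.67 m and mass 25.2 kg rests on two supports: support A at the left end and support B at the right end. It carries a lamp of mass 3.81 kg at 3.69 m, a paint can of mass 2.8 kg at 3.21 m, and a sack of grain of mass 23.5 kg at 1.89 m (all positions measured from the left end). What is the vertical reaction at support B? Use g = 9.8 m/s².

R_B ≈ 210 N

Choose support A as the axis so its reaction then has zero moment arm.
Beam weight: 25.2 × 9.8 = 247 N down at 3.835 m → arm 3.835 m, τ = 247 × 3.835 = 947.2 N·m clockwise.
Lamp: 3.81 × 9.8 = 37.34 N down at 3.69 m → arm 3.69 m, τ = 37.34 × 3.69 = 137.8 N·m clockwise.
Paint can: 2.8 × 9.8 = 27.44 N down at 3.21 m → arm 3.21 m, τ = 27.44 × 3.21 = 88.08 N·m clockwise.
Sack of grain: 23.5 × 9.8 = 230.3 N down at 1.89 m → arm 1.89 m, τ = 230.3 × 1.89 = 435.3 N·m clockwise.
Net load moment about support A = 1608 N·m clockwise.
Reaction R at support B is upward at 7.67 m, arm 7.67 m → moment R × 7.67 counterclockwise.
Setting net torque to zero: R × 7.67 = 1608 → R = 210 N.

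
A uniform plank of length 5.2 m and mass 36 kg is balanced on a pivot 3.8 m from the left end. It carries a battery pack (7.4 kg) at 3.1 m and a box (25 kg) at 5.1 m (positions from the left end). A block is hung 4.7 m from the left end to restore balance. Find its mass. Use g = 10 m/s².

Choose the pivot (at 3.8 m from the left end) as the axis so the support reaction has zero arm there.
Beam weight: 36 × 10 = 360 N down at 2.6 m → arm 1.2 m, τ = 360 × 1.2 = 432 N·m counterclockwise.
Battery pack: 7.4 × 10 = 74 N down at 3.1 m → arm 0.7 m, τ = 74 × 0.7 = 51.8 N·m counterclockwise.
Box: 25 × 10 = 250 N down at 5.1 m → arm 1.3 m, τ = 250 × 1.3 = 325 N·m clockwise.
Net moment of known loads = 158.8 N·m counterclockwise.
An unknown mass m at 4.7 m has arm 0.9 m; its moment is m·g·0.9 clockwise.
Balancing moments: m × 10 × 0.9 = 158.8, giving m = 158.8 / (10 × 0.9) = 17.6 kg.

m ≈ 17.6 kg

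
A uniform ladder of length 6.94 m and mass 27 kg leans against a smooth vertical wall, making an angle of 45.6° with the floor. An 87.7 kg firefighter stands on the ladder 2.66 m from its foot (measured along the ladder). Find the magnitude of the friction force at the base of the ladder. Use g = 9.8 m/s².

f ≈ 452 N

About the foot of the ladder:
Ladder weight 27×9.8 = 264.6 N acts at 3.47 m along the ladder; its horizontal arm is 3.47·cos45.6° = 2.428 m → τ = 642.4 N·m clockwise.
Firefighter: 87.7×9.8 = 859.5 N at 2.66 m → arm 1.861 m → τ = 1600 N·m clockwise.
Wall normal N acts horizontally at the top; its moment arm is the height L sinθ = 6.94·sin45.6° = 4.958 m, counterclockwise.
Setting net torque to zero: N × 4.958 = 2242 → N = 452 N.
ΣFx = 0: friction at the foot balances the wall's push, so f = N_wall = 452 N.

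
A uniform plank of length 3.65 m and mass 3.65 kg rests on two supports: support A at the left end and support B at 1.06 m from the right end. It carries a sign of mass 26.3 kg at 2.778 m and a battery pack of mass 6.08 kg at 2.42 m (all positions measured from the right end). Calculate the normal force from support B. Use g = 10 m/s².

Choose support A as the axis so its reaction then has zero moment arm.
Beam weight: 3.65 × 10 = 36.5 N down at 1.825 m → arm 1.825 m, τ = 36.5 × 1.825 = 66.61 N·m clockwise.
Sign: 26.3 × 10 = 263 N down at 2.778 m → arm 0.872 m, τ = 263 × 0.872 = 229.3 N·m clockwise.
Battery pack: 6.08 × 10 = 60.8 N down at 2.42 m → arm 1.23 m, τ = 60.8 × 1.23 = 74.78 N·m clockwise.
Net load moment about support A = 370.7 N·m clockwise.
Reaction R at support B is upward at 1.06 m, arm 2.59 m → moment R × 2.59 counterclockwise.
Setting net torque to zero: R × 2.59 = 370.7 → R = 143 N.

R_B ≈ 143 N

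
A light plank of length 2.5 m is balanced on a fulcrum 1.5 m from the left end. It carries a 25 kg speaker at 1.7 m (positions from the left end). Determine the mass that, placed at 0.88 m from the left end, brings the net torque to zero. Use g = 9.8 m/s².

m ≈ 8.06 kg

Take moments about the fulcrum (at 1.5 m from the left end).
Speaker: 25 × 9.8 = 245 N down at 1.7 m → arm 0.2 m, τ = 245 × 0.2 = 49 N·m clockwise.
Net moment of known loads = 49 N·m clockwise.
An unknown mass m at 0.88 m has arm 0.62 m; its moment is m·g·0.62 counterclockwise.
For rotational equilibrium, m × 9.8 × 0.62 = 49, so m = 49 / (9.8 × 0.62) = 8.06 kg.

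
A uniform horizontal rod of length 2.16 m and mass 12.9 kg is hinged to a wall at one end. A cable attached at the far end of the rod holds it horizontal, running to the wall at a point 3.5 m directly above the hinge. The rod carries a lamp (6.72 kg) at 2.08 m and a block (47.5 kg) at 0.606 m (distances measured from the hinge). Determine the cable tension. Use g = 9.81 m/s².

Sum moments about the hinge (the unknown hinge reaction has zero arm there).
Beam weight: 12.9 × 9.81 = 126.5 N down at 1.08 m → arm 1.08 m, τ = 126.5 × 1.08 = 136.6 N·m clockwise.
Lamp: 6.72 × 9.81 = 65.92 N down at 2.08 m → arm 2.08 m, τ = 65.92 × 2.08 = 137.1 N·m clockwise.
Block: 47.5 × 9.81 = 466 N down at 0.606 m → arm 0.606 m, τ = 466 × 0.606 = 282.4 N·m clockwise.
Total clockwise load moment = 556.1 N·m.
The cable tension T acts at 2.16 m; only its component perpendicular to the rod, T sinθ, produces torque. sinθ = h/√(h²+d²) = 3.5/√(3.5²+2.16²) = 0.851.
Balancing moments: T × 2.16 × 0.851 = 556.1, giving T = 556.1 / 1.838 = 303 N.

T ≈ 303 N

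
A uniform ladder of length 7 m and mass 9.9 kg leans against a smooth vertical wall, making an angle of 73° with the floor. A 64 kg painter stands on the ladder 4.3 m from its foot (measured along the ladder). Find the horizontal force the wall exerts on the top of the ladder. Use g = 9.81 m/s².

N_wall ≈ 133 N

Choose the foot of the ladder as the axis so the floor normal and friction both act there and drop out.
Ladder weight 9.9×9.81 = 97.12 N acts at 3.5 m along the ladder; its horizontal arm is 3.5·cos73° = 1.023 m → τ = 99.35 N·m clockwise.
Painter: 64×9.81 = 627.8 N at 4.3 m → arm 1.257 m → τ = 789.1 N·m clockwise.
Wall normal N acts horizontally at the top; its moment arm is the height L sinθ = 7·sin73° = 6.694 m, counterclockwise.
For rotational equilibrium, N × 6.694 = 888.5, so N = 133 N.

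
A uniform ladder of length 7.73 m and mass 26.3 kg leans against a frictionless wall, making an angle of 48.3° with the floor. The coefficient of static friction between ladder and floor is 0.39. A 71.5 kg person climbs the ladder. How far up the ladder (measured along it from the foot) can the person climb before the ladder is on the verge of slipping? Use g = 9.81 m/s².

d ≈ 3.21 m

Choose the foot of the ladder as the axis so the floor normal and friction both act there and drop out.
Ladder weight 26.3×9.81 = 258 N acts at 3.865 m along the ladder; its horizontal arm is 3.865·cos48.3° = 2.571 m → τ = 663.3 N·m clockwise.
Person weight 71.5×9.81 = 701.4 N at distance d → arm d·cos48.3° → τ = 701.4·d·0.6652 clockwise.
Wall normal N at the top has arm L sinθ = 5.772 m counterclockwise, so Στ = 0 gives N·5.772 = 663.3 + 466.6·d.
ΣFy = 0 ⇒ N_floor = 959.4 N, so the maximum friction is μ_s·N_floor = 0.39×959.4 = 374.2 N. ΣFx = 0 ⇒ N_wall = f, so at the slipping point N = 374.2 N.
Substituting: 374.2×5.772 = 663.3 + 466.6·d ⇒ d = (2160 − 663.3) / 466.6 = 3.21 m.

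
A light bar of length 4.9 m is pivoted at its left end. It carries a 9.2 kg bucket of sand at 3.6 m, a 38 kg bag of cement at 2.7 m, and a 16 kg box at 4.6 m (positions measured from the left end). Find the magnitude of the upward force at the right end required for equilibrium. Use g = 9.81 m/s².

Choose the left end as the axis so the unknown pivot reaction has zero arm there.
Bucket of sand: 9.2 × 9.81 = 90.25 N down at 3.6 m → arm 3.6 m, τ = 90.25 × 3.6 = 324.9 N·m clockwise.
Bag of cement: 38 × 9.81 = 372.8 N down at 2.7 m → arm 2.7 m, τ = 372.8 × 2.7 = 1007 N·m clockwise.
Box: 16 × 9.81 = 157 N down at 4.6 m → arm 4.6 m, τ = 157 × 4.6 = 722.2 N·m clockwise.
Net moment of the loads = 2054 N·m clockwise.
The upward force F acts at the right end, arm 4.9 m, giving F × 4.9 counterclockwise.
Balancing moments: F × 4.9 = 2054, giving F = 2054 / 4.9 = 419 N.

F ≈ 419 N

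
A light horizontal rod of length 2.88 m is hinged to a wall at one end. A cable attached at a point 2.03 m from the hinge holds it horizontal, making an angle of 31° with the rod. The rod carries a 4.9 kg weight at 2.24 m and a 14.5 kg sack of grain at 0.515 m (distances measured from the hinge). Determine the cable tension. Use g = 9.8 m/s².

Take moments about the hinge.
Weight: 4.9 × 9.8 = 48.02 N down at 2.24 m → arm 2.24 m, τ = 48.02 × 2.24 = 107.6 N·m clockwise.
Sack of grain: 14.5 × 9.8 = 142.1 N down at 0.515 m → arm 0.515 m, τ = 142.1 × 0.515 = 73.18 N·m clockwise.
Total clockwise load moment = 180.8 N·m.
The cable tension T acts at 2.03 m; only its component perpendicular to the rod, T sinθ, produces torque. sin 31° = 0.515.
Balancing moments: T × 2.03 × 0.515 = 180.8, giving T = 180.8 / 1.045 = 173 N.

T ≈ 173 N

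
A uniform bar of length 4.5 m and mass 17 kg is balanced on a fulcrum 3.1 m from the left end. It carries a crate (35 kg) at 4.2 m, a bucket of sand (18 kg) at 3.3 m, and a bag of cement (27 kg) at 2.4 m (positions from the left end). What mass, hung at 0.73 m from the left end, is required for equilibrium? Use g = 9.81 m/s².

m ≈ 3.69 kg

Sum moments about the fulcrum (at 3.1 m from the left end) (the support reaction has zero arm there).
Beam weight: 17 × 9.81 = 166.8 N down at 2.25 m → arm 0.85 m, τ = 166.8 × 0.85 = 141.8 N·m counterclockwise.
Crate: 35 × 9.81 = 343.4 N down at 4.2 m → arm 1.1 m, τ = 343.4 × 1.1 = 377.7 N·m clockwise.
Bucket of sand: 18 × 9.81 = 176.6 N down at 3.3 m → arm 0.2 m, τ = 176.6 × 0.2 = 35.32 N·m clockwise.
Bag of cement: 27 × 9.81 = 264.9 N down at 2.4 m → arm 0.7 m, τ = 264.9 × 0.7 = 185.4 N·m counterclockwise.
Net moment of known loads = 85.82 N·m clockwise.
An unknown mass m at 0.73 m has arm 2.37 m; its moment is m·g·2.37 counterclockwise.
For rotational equilibrium, m × 9.81 × 2.37 = 85.82, so m = 85.82 / (9.81 × 2.37) = 3.69 kg.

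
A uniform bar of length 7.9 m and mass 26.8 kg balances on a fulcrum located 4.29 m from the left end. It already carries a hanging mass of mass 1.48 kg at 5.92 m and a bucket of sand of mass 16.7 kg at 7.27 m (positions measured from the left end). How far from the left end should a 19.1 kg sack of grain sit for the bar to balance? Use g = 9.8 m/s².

Choose the fulcrum (at 4.29 m from the left end) as the axis so the support reaction has zero arm there.
Beam weight: 26.8 × 9.8 = 262.6 N down at 3.95 m → arm 0.34 m, τ = 262.6 × 0.34 = 89.28 N·m counterclockwise.
Hanging mass: 1.48 × 9.8 = 14.5 N down at 5.92 m → arm 1.63 m, τ = 14.5 × 1.63 = 23.63 N·m clockwise.
Bucket of sand: 16.7 × 9.8 = 163.7 N down at 7.27 m → arm 2.98 m, τ = 163.7 × 2.98 = 487.8 N·m clockwise.
Net moment of existing loads = 422.1 N·m clockwise.
The sack of grain weighs 19.1 × 9.8 = 187.2 N and must supply an equal counterclockwise moment, so its lever arm about the fulcrum is 422.1 / 187.2 = 2.25 m.
That puts it at 4.29 − 2.25 = 2.04 m from the left end.

x ≈ 2.04 m from the left end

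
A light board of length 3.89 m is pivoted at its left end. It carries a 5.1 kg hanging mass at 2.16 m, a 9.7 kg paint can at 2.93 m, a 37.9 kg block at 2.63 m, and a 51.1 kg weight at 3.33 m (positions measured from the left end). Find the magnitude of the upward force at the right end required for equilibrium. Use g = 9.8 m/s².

F ≈ 779 N

Take moments about the left end.
Hanging mass: 5.1 × 9.8 = 49.98 N down at 2.16 m → arm 2.16 m, τ = 49.98 × 2.16 = 108 N·m clockwise.
Paint can: 9.7 × 9.8 = 95.06 N down at 2.93 m → arm 2.93 m, τ = 95.06 × 2.93 = 278.5 N·m clockwise.
Block: 37.9 × 9.8 = 371.4 N down at 2.63 m → arm 2.63 m, τ = 371.4 × 2.63 = 976.8 N·m clockwise.
Weight: 51.1 × 9.8 = 500.8 N down at 3.33 m → arm 3.33 m, τ = 500.8 × 3.33 = 1668 N·m clockwise.
Net moment of the loads = 3031 N·m clockwise.
The upward force F acts at the right end, arm 3.89 m, giving F × 3.89 counterclockwise.
For rotational equilibrium, F × 3.89 = 3031, so F = 3031 / 3.89 = 779 N.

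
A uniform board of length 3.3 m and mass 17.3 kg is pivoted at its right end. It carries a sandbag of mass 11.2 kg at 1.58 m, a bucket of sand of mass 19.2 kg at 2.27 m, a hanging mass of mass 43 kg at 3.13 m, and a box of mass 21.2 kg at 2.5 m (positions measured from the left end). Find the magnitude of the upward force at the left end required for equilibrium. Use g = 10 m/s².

Choose the right end as the axis so the unknown pivot reaction has zero arm there.
Beam weight: 17.3 × 10 = 173 N down at 1.65 m → arm 1.65 m, τ = 173 × 1.65 = 285.4 N·m counterclockwise.
Sandbag: 11.2 × 10 = 112 N down at 1.58 m → arm 1.72 m, τ = 112 × 1.72 = 192.6 N·m counterclockwise.
Bucket of sand: 19.2 × 10 = 192 N down at 2.27 m → arm 1.03 m, τ = 192 × 1.03 = 197.8 N·m counterclockwise.
Hanging mass: 43 × 10 = 430 N down at 3.13 m → arm 0.17 m, τ = 430 × 0.17 = 73.1 N·m counterclockwise.
Box: 21.2 × 10 = 212 N down at 2.5 m → arm 0.8 m, τ = 212 × 0.8 = 169.6 N·m counterclockwise.
Net moment of the loads = 918.5 N·m counterclockwise.
The upward force F acts at the left end, arm 3.3 m, giving F × 3.3 clockwise.
Setting net torque to zero: F × 3.3 = 918.5 → F = 918.5 / 3.3 = 278 N.

F ≈ 278 N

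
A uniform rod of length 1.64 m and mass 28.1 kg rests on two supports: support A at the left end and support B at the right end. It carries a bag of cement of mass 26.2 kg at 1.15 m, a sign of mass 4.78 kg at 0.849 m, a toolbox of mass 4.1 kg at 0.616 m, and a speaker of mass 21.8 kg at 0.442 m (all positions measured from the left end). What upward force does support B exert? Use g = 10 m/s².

Choose support A as the axis so its reaction then has zero moment arm.
Beam weight: 28.1 × 10 = 281 N down at 0.82 m → arm 0.82 m, τ = 281 × 0.82 = 230.4 N·m clockwise.
Bag of cement: 26.2 × 10 = 262 N down at 1.15 m → arm 1.15 m, τ = 262 × 1.15 = 301.3 N·m clockwise.
Sign: 4.78 × 10 = 47.8 N down at 0.849 m → arm 0.849 m, τ = 47.8 × 0.849 = 40.58 N·m clockwise.
Toolbox: 4.1 × 10 = 41 N down at 0.616 m → arm 0.616 m, τ = 41 × 0.616 = 25.26 N·m clockwise.
Speaker: 21.8 × 10 = 218 N down at 0.442 m → arm 0.442 m, τ = 218 × 0.442 = 96.36 N·m clockwise.
Net load moment about support A = 693.9 N·m clockwise.
Reaction R at support B is upward at 1.64 m, arm 1.64 m → moment R × 1.64 counterclockwise.
Balancing moments: R × 1.64 = 693.9, giving R = 423 N.

R_B ≈ 423 N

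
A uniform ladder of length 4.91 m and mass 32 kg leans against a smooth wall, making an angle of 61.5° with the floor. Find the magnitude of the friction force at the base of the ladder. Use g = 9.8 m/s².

f ≈ 85.1 N

Choose the foot of the ladder as the axis so the floor normal and friction both act there and drop out.
Ladder weight 32×9.8 = 313.6 N acts at 2.455 m along the ladder; its horizontal arm is 2.455·cos61.5° = 1.171 m → τ = 367.2 N·m clockwise.
Wall normal N acts horizontally at the top; its moment arm is the height L sinθ = 4.91·sin61.5° = 4.315 m, counterclockwise.
For rotational equilibrium, N × 4.315 = 367.2, so N = 85.1 N.
ΣFx = 0: friction at the foot balances the wall's push, so f = N_wall = 85.1 N.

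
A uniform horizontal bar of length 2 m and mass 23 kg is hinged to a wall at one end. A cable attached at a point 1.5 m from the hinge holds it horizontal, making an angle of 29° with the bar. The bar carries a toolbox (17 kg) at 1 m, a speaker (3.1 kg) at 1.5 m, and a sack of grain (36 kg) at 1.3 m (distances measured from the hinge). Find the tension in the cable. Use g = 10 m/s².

Take moments about the hinge.
Beam weight: 23 × 10 = 230 N down at 1 m → arm 1 m, τ = 230 × 1 = 230 N·m clockwise.
Toolbox: 17 × 10 = 170 N down at 1 m → arm 1 m, τ = 170 × 1 = 170 N·m clockwise.
Speaker: 3.1 × 10 = 31 N down at 1.5 m → arm 1.5 m, τ = 31 × 1.5 = 46.5 N·m clockwise.
Sack of grain: 36 × 10 = 360 N down at 1.3 m → arm 1.3 m, τ = 360 × 1.3 = 468 N·m clockwise.
Total clockwise load moment = 914.5 N·m.
The cable tension T acts at 1.5 m; only its component perpendicular to the bar, T sinθ, produces torque. sin 29° = 0.4848.
Balancing moments: T × 1.5 × 0.4848 = 914.5, giving T = 914.5 / 0.7272 = 1260 N.

T ≈ 1260 N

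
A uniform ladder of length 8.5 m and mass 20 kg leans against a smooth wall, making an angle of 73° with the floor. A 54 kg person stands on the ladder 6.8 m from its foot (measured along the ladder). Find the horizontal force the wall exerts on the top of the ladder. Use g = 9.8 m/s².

Choose the foot of the ladder as the axis so the floor normal and friction both act there and drop out.
Ladder weight 20×9.8 = 196 N acts at 4.25 m along the ladder; its horizontal arm is 4.25·cos73° = 1.243 m → τ = 243.6 N·m clockwise.
Person: 54×9.8 = 529.2 N at 6.8 m → arm 1.988 m → τ = 1052 N·m clockwise.
Wall normal N acts horizontally at the top; its moment arm is the height L sinθ = 8.5·sin73° = 8.129 m, counterclockwise.
Στ = 0 ⇒ N × 8.129 = 1296 ⇒ N = 159 N.

N_wall ≈ 159 N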